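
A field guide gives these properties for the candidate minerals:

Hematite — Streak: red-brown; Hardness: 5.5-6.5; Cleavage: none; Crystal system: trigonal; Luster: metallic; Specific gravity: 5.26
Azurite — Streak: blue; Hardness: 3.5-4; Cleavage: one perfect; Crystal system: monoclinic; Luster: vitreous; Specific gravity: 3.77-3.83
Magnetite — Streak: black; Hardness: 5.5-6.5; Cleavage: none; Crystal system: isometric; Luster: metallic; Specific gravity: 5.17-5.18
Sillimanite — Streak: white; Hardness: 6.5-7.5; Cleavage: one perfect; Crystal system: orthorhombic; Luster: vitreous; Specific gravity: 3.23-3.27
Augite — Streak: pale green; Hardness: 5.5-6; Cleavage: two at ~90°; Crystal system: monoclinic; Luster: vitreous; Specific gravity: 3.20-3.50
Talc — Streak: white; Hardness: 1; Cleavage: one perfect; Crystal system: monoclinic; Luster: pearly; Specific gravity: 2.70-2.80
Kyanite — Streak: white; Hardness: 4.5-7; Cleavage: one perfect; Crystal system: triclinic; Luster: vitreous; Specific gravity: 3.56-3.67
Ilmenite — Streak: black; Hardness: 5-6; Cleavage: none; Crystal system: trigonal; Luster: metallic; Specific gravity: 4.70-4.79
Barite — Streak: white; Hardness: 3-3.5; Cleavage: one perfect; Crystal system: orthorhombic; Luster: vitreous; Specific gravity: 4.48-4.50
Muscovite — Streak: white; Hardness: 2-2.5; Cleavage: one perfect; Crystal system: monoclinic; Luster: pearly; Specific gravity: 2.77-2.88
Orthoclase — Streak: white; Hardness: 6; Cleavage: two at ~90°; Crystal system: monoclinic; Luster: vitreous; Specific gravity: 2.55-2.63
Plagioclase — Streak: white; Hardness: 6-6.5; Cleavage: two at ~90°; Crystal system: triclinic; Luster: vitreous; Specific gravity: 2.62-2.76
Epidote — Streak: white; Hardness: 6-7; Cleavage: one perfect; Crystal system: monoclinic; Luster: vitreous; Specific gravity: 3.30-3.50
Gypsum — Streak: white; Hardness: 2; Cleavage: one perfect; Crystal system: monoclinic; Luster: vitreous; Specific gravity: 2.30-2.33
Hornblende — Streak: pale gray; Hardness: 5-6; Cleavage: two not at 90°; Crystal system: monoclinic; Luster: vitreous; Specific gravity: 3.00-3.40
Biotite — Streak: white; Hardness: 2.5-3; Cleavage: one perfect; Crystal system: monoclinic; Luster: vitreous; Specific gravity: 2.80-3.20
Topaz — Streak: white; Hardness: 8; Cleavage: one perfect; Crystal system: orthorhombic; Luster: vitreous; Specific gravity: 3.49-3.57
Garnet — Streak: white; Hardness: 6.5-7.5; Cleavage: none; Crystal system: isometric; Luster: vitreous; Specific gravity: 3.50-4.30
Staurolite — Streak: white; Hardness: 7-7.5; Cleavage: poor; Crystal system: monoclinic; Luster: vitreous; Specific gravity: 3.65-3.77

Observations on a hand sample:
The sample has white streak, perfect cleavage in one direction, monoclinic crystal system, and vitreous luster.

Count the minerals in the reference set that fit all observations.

White streak eliminates Hematite, Azurite, Magnetite, Augite, Ilmenite, Hornblende.
Perfect cleavage in one direction excludes Orthoclase, Plagioclase, Garnet, Staurolite.
Monoclinic crystal system eliminates Sillimanite, Kyanite, Barite, Topaz.
Vitreous luster eliminates Talc, Muscovite.
Remaining candidates: Biotite, Epidote, Gypsum.
That is 3 minerals.

3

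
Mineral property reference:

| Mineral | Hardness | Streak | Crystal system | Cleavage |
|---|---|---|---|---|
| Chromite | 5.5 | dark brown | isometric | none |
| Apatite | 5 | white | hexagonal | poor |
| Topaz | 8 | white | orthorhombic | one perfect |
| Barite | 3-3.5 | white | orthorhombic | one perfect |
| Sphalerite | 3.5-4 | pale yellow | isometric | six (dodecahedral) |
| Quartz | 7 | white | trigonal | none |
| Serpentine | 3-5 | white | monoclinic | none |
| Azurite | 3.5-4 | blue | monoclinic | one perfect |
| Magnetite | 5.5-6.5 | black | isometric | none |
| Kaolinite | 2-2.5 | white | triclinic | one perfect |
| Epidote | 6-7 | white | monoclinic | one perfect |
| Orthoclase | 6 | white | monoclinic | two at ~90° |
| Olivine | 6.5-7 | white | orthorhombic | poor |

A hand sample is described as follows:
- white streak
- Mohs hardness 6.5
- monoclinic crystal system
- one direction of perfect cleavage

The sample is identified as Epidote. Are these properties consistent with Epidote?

Consistent

White streak — agrees with Epidote (white streak).
Mohs hardness 6.5 — agrees with Epidote (hardness 6-7).
Monoclinic crystal system — agrees with Epidote (monoclinic system).
One direction of perfect cleavage — agrees with Epidote (cleavage one perfect).
Every observed property is compatible with the reference values for Epidote.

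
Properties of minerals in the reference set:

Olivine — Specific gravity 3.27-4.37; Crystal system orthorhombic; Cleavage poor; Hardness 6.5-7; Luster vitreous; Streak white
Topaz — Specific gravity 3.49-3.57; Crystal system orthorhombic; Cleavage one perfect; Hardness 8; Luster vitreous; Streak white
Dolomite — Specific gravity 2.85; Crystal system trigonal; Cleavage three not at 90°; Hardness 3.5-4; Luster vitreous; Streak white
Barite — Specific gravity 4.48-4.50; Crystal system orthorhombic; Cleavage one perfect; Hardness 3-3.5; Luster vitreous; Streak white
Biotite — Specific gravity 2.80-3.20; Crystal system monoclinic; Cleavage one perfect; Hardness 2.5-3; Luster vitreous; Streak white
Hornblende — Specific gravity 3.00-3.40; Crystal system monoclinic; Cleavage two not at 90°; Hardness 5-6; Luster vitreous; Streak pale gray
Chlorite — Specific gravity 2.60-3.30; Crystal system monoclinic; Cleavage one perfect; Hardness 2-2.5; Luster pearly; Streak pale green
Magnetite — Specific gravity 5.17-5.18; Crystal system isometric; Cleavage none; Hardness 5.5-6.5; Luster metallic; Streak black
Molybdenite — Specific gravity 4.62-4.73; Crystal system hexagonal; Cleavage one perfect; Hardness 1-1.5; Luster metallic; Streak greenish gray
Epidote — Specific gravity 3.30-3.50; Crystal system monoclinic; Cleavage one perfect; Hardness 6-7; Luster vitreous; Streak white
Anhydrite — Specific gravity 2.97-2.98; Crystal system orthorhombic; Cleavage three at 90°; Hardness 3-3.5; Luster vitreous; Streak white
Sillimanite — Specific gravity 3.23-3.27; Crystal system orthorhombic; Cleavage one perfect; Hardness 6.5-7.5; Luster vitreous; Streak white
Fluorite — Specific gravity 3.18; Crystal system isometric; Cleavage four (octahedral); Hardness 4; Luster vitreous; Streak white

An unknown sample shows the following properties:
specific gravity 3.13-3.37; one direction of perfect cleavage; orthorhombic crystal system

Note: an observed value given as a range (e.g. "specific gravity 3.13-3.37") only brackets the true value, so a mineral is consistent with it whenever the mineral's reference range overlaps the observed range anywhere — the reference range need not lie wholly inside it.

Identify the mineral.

Sillimanite

Specific gravity 3.13-3.37 eliminates Topaz, Dolomite, Barite, Magnetite, Molybdenite, Anhydrite.
One direction of perfect cleavage is inconsistent with Olivine, Hornblende, Fluorite.
Orthorhombic crystal system — only Sillimanite remains.
The only mineral consistent with every observation is Sillimanite.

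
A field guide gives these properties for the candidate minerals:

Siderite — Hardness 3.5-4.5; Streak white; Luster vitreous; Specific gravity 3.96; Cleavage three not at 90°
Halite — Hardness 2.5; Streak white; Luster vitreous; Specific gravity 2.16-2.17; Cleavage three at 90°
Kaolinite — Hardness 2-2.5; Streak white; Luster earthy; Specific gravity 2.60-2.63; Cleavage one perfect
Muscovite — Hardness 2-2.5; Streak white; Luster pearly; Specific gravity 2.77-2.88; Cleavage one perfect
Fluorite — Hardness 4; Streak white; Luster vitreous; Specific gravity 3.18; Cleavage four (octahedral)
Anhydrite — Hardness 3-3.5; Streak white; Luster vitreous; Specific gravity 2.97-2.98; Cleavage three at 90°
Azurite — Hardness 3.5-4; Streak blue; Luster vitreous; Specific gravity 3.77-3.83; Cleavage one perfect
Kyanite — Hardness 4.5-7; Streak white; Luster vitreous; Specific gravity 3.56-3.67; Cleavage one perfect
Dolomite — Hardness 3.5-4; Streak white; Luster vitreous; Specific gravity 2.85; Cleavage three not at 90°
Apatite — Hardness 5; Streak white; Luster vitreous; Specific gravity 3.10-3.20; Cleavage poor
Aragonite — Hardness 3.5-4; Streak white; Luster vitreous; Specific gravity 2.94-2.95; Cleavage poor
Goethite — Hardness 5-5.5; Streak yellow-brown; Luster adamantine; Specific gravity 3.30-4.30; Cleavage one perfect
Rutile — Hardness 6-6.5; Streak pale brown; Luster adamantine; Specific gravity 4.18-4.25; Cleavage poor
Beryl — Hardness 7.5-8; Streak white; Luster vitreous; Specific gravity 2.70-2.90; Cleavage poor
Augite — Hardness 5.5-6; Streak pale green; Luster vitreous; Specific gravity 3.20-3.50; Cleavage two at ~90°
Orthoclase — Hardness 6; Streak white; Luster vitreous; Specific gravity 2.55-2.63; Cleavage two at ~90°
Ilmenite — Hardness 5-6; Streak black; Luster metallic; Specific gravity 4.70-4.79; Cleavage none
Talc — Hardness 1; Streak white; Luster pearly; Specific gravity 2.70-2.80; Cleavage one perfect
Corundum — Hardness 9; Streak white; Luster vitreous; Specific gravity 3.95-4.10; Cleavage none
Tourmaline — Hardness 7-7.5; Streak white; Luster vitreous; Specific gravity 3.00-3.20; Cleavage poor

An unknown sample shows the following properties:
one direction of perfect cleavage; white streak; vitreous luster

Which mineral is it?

Kyanite

One direction of perfect cleavage: Kaolinite, Muscovite, Azurite, Kyanite, Goethite, Talc remain.
White streak is inconsistent with Azurite, Goethite.
Vitreous luster: narrows the field to Kyanite.
Kyanite is the sole remaining match.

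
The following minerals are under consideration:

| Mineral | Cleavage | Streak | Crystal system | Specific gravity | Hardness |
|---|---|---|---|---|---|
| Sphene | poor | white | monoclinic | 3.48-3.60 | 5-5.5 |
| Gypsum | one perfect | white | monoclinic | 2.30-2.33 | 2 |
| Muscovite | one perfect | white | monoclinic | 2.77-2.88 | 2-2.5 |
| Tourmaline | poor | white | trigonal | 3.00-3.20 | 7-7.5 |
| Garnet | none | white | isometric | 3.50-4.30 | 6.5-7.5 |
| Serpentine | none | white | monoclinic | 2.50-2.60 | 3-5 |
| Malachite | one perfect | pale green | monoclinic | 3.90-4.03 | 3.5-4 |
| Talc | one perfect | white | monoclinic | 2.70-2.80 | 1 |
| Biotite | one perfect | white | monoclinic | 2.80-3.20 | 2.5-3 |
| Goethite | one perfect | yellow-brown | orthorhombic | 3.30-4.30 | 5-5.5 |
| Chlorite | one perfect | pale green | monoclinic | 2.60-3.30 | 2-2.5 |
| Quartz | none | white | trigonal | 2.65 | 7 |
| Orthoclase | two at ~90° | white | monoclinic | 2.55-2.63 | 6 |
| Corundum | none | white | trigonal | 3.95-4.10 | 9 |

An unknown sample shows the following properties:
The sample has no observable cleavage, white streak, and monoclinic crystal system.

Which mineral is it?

Serpentine

No observable cleavage — Garnet, Serpentine, Quartz, Corundum remain.
White streak — every remaining candidate is consistent.
Monoclinic crystal system — narrows the field to Serpentine.
The only mineral consistent with every observation is Serpentine.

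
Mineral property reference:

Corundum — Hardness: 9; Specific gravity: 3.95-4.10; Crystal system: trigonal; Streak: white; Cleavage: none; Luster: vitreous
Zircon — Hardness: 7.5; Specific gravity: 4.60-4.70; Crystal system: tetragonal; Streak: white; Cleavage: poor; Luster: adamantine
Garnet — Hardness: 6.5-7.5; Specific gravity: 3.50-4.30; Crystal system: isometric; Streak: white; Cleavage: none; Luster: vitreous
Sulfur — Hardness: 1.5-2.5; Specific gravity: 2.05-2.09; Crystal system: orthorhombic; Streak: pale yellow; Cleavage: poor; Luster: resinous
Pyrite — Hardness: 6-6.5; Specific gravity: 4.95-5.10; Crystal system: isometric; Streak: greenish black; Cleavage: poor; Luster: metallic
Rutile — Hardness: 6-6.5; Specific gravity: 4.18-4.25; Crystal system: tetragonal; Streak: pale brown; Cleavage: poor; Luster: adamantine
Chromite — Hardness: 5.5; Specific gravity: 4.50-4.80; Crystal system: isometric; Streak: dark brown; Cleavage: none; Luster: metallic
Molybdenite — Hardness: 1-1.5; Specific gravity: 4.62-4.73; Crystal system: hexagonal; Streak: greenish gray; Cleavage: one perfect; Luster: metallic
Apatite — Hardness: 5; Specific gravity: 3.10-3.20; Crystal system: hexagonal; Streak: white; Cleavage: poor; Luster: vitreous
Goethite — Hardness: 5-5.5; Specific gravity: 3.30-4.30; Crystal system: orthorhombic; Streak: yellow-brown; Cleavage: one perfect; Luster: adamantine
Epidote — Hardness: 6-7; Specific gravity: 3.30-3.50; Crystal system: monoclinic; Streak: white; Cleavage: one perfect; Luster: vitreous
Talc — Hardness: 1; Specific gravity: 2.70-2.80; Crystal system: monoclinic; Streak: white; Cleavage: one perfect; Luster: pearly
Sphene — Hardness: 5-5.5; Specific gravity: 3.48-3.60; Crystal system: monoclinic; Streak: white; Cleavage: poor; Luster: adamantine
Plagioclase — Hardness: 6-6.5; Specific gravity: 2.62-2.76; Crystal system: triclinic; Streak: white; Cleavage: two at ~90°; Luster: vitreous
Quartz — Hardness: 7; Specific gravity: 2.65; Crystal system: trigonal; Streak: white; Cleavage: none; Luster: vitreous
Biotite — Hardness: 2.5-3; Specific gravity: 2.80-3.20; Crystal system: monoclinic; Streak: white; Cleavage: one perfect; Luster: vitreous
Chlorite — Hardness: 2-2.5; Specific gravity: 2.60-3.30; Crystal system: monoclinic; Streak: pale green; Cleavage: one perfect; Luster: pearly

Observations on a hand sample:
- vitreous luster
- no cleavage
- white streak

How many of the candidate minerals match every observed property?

3

Vitreous luster: narrows the field to Corundum, Garnet, Apatite, Epidote, Plagioclase, Quartz, Biotite.
No cleavage: leaves Corundum, Garnet, Quartz.
White streak: every remaining candidate is consistent.
Remaining candidates: Corundum, Garnet, Quartz.
That is 3 minerals.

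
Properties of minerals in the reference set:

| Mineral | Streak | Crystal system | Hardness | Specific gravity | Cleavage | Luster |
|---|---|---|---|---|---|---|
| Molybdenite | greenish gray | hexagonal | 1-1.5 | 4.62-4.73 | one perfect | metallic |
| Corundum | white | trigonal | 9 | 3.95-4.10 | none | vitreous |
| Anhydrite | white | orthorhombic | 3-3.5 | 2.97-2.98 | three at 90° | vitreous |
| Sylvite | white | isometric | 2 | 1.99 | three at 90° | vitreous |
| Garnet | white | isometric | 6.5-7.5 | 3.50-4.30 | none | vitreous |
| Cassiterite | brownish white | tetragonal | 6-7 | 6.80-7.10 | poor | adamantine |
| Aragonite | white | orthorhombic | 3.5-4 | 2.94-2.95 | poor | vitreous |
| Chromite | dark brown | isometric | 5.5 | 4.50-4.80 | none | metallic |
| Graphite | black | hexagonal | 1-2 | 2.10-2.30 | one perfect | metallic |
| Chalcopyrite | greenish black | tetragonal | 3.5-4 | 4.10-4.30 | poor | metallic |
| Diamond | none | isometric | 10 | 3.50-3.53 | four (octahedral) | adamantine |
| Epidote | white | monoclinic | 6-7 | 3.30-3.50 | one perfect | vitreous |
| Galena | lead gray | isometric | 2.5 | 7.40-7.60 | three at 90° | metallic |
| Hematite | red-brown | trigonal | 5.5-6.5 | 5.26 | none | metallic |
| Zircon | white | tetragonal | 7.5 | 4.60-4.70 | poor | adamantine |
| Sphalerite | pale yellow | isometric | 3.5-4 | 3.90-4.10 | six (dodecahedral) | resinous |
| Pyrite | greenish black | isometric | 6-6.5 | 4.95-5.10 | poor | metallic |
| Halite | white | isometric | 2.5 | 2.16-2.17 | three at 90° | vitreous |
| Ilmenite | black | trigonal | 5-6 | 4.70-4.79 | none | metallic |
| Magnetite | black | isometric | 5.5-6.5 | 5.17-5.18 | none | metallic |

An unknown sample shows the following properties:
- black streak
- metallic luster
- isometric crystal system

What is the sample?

Magnetite

Black streak: only Graphite, Ilmenite, Magnetite remain.
Metallic luster: consistent with all remaining minerals.
Isometric crystal system: Magnetite remains.
The only mineral consistent with every observation is Magnetite.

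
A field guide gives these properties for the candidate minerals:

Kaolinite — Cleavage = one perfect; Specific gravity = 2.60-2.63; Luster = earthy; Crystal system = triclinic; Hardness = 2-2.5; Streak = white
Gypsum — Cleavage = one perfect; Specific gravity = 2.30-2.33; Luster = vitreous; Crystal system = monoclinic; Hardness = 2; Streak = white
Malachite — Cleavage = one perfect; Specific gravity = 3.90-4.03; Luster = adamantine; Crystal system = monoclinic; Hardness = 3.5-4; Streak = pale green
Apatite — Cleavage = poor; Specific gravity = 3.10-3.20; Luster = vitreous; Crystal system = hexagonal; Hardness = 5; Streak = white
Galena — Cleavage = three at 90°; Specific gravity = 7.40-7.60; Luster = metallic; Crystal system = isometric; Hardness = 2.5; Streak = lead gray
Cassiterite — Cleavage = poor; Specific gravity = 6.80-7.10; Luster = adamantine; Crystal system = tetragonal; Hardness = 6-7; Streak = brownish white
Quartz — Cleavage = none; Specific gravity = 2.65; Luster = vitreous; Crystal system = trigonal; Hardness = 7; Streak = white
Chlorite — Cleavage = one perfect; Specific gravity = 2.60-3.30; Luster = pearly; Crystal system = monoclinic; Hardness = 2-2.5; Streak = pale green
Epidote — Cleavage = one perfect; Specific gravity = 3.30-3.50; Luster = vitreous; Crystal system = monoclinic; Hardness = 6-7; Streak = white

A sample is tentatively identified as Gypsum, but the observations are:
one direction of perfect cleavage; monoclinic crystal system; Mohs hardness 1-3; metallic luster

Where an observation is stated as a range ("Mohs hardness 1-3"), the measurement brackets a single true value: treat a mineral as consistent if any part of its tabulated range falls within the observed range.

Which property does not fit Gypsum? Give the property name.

luster

One direction of perfect cleavage: Gypsum has cleavage one perfect — within range.
Monoclinic crystal system: Gypsum has monoclinic system — within range.
Mohs hardness 1-3: Gypsum has hardness 2 — within range.
Metallic luster: Gypsum has vitreous luster — does not match.
Everything matches except the luster.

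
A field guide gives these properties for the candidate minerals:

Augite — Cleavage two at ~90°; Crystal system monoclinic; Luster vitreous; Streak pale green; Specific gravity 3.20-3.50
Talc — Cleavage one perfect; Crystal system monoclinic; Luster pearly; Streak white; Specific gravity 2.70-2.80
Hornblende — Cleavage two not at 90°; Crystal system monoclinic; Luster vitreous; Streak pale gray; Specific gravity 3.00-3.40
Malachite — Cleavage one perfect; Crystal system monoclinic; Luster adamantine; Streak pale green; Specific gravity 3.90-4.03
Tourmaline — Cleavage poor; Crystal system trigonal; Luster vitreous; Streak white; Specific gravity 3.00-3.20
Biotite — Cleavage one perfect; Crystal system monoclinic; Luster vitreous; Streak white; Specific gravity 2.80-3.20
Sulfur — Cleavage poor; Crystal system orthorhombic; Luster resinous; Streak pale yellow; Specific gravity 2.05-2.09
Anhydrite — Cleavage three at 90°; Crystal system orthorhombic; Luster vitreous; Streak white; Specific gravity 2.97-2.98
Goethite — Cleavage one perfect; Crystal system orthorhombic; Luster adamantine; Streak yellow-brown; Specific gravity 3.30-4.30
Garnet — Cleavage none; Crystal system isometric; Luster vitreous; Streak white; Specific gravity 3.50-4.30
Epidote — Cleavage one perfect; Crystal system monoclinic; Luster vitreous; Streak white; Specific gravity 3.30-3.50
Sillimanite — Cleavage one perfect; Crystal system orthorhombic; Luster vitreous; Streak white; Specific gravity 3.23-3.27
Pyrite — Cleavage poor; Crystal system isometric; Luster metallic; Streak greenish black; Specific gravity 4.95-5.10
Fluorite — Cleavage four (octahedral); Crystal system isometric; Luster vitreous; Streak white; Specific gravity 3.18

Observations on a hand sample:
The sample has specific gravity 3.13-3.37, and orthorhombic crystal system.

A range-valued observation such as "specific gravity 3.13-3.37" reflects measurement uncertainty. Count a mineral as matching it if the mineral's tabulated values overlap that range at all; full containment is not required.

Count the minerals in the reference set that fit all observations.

2

Specific gravity 3.13-3.37 rules out Talc, Malachite, Sulfur, Anhydrite, Garnet, Pyrite.
Orthorhombic crystal system — Goethite, Sillimanite remain.
Remaining candidates: Goethite, Sillimanite.
That is 2 minerals.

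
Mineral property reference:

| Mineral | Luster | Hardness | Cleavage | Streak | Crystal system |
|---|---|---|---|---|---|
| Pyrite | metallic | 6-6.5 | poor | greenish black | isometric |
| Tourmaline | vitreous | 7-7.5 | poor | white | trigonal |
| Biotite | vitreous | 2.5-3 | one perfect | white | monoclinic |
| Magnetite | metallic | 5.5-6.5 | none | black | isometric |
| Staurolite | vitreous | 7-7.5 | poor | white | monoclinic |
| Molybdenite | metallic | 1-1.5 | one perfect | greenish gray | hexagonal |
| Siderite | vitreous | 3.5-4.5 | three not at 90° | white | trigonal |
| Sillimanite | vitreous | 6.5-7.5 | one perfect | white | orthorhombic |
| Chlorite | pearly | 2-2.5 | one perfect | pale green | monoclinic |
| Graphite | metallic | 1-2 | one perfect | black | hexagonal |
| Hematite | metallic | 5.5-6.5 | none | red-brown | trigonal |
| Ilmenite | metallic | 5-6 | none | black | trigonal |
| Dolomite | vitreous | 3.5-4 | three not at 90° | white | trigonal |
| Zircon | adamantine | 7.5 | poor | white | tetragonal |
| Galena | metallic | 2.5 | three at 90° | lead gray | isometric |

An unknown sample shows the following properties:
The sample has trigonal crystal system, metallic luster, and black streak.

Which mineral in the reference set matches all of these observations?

Trigonal crystal system: leaves Tourmaline, Siderite, Hematite, Ilmenite, Dolomite.
Metallic luster: Hematite, Ilmenite remain.
Black streak eliminates Hematite.
Only Ilmenite satisfies all observations.

Ilmenite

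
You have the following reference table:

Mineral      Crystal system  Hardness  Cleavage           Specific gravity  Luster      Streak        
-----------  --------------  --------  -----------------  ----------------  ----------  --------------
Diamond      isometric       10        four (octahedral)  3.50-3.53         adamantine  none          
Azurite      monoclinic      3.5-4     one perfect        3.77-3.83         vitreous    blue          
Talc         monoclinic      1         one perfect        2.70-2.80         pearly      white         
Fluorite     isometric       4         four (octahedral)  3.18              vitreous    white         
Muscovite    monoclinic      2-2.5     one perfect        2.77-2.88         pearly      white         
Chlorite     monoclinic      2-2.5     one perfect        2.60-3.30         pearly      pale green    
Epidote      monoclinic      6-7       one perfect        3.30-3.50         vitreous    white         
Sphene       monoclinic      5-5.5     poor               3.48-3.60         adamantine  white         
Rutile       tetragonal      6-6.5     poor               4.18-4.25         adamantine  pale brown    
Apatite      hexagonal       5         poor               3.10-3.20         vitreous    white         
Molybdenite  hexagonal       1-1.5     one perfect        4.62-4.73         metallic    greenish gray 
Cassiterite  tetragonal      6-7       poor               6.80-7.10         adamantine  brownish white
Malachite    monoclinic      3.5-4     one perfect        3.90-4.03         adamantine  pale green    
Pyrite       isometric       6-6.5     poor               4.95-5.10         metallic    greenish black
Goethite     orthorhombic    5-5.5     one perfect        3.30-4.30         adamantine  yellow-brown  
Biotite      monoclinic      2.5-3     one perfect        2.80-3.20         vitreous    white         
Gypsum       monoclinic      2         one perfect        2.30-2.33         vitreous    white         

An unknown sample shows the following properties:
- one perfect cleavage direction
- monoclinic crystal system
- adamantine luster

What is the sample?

One perfect cleavage direction: Azurite, Talc, Muscovite, Chlorite, Epidote, Molybdenite, Malachite, Goethite, Biotite, Gypsum remain.
Monoclinic crystal system excludes Molybdenite, Goethite.
Adamantine luster: leaves Malachite.
The only mineral consistent with every observation is Malachite.

Malachite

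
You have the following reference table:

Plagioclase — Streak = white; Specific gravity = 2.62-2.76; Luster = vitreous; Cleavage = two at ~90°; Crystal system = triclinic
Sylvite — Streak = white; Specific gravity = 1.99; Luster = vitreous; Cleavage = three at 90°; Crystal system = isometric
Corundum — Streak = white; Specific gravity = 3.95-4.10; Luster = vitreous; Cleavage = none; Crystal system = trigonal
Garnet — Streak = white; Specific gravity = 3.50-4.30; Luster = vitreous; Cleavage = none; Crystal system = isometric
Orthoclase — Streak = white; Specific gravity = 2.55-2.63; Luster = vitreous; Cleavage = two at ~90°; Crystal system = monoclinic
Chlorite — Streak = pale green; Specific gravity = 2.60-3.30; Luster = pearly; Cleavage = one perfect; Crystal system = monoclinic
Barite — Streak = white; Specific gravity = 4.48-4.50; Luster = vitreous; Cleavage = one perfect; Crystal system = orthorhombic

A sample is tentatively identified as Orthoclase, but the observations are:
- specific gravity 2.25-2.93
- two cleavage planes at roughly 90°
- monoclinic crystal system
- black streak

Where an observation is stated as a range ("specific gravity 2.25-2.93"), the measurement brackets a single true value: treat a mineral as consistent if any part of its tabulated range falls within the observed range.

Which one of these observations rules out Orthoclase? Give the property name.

Specific gravity 2.25-2.93: Orthoclase has SG 2.55-2.63 — matches.
Two cleavage planes at roughly 90°: Orthoclase has cleavage two at ~90° — matches.
Monoclinic crystal system: Orthoclase has monoclinic system — matches.
Black streak: Orthoclase has white streak — does not match.
The streak is the one property that does not fit.

streak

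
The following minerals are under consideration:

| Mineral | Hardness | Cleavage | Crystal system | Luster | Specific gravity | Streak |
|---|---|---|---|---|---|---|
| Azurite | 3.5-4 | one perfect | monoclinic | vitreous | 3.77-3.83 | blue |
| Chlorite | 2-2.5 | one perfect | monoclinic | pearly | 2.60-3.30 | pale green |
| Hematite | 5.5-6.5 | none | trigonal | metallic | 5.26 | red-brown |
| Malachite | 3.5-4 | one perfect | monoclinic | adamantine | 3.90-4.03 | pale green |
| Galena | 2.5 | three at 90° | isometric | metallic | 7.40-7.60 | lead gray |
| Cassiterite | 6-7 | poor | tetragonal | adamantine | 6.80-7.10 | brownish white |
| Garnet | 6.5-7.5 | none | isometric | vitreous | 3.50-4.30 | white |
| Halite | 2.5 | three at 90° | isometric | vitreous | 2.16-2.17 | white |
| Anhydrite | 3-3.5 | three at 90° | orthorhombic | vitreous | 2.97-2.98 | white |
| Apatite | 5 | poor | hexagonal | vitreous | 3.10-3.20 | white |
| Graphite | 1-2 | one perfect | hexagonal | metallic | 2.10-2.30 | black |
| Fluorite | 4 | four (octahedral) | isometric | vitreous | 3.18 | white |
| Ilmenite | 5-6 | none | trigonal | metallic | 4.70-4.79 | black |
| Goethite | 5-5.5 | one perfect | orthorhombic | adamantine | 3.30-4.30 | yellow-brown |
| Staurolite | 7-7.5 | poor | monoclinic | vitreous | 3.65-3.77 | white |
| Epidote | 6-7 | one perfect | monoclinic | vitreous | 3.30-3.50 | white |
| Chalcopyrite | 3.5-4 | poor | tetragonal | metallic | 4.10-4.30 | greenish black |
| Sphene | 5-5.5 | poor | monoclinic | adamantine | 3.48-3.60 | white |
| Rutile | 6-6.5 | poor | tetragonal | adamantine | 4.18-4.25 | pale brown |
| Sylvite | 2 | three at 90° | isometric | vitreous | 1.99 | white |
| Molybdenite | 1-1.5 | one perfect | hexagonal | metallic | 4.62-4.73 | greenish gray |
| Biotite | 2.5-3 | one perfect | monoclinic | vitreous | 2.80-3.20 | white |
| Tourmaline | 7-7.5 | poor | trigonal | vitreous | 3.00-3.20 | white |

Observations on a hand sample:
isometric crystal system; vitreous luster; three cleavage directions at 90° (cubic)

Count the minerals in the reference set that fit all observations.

Isometric crystal system — leaves Galena, Garnet, Halite, Fluorite, Sylvite.
Vitreous luster is inconsistent with Galena.
Three cleavage directions at 90° (cubic) excludes Garnet, Fluorite.
Remaining candidates: Halite, Sylvite.
That is 2 minerals.

2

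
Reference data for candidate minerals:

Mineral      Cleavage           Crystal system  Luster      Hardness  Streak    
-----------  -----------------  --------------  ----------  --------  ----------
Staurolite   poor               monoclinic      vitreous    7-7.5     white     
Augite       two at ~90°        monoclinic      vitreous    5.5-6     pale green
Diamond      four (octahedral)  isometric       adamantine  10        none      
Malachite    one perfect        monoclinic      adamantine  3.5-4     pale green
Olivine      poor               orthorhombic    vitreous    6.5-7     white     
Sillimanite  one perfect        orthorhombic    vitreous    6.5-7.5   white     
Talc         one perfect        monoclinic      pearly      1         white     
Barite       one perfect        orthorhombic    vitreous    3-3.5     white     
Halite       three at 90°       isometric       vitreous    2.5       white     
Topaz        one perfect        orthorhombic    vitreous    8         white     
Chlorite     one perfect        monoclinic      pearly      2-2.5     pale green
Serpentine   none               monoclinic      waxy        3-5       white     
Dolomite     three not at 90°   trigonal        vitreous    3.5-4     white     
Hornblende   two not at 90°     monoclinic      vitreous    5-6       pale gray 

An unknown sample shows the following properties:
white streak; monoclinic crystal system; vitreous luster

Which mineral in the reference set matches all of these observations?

Staurolite

White streak excludes Augite, Diamond, Malachite, Chlorite, Hornblende.
Monoclinic crystal system: narrows the field to Staurolite, Talc, Serpentine.
Vitreous luster: Staurolite remains.
Only Staurolite satisfies all observations.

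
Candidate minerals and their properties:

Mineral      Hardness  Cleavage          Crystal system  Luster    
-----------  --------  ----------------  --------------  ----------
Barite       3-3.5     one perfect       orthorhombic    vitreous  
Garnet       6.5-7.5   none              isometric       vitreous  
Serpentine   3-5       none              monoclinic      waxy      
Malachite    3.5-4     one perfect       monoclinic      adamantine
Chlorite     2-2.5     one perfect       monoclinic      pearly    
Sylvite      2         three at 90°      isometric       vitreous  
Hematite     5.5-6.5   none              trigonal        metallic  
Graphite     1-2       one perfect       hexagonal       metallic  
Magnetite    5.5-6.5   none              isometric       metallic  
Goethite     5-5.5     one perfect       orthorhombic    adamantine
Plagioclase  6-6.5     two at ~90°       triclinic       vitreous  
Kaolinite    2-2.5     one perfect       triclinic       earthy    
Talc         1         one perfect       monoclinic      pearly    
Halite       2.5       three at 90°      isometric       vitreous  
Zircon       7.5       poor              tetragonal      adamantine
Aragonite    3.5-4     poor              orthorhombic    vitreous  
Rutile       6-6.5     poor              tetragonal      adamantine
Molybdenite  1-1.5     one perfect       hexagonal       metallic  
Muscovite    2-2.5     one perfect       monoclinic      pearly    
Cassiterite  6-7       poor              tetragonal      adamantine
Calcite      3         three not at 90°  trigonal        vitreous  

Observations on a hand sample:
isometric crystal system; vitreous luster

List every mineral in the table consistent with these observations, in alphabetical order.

Isometric crystal system: only Garnet, Sylvite, Magnetite, Halite remain.
Vitreous luster is inconsistent with Magnetite.
Consistent with every observation: Garnet, Halite, Sylvite.

Garnet, Halite, Sylvite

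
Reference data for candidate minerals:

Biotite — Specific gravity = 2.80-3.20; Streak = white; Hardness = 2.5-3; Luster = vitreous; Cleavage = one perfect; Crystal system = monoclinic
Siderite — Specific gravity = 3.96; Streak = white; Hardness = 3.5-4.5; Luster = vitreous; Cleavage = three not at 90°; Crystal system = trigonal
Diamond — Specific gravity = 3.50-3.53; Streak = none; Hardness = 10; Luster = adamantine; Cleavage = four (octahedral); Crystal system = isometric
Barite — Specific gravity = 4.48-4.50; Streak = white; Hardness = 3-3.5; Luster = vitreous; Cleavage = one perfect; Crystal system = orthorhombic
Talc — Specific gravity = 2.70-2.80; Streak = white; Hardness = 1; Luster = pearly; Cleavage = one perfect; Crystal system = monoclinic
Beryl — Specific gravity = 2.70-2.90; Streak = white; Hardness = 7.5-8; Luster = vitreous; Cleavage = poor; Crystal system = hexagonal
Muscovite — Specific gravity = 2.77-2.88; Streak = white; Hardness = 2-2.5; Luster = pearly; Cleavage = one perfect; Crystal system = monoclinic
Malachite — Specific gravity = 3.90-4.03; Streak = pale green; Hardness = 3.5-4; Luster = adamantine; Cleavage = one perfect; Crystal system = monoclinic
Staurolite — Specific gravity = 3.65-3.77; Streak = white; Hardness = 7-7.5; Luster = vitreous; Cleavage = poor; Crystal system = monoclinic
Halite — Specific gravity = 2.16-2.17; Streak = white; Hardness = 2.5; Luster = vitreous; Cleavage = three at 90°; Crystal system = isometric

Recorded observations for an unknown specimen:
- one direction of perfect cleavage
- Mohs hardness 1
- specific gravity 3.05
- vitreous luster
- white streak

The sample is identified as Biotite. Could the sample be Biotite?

One direction of perfect cleavage — matches Biotite (cleavage one perfect).
Mohs hardness 1 — Biotite has hardness 2.5-3; a mismatch.
Specific gravity 3.05 — matches Biotite (SG 2.80-3.20).
Vitreous luster — matches Biotite (vitreous luster).
White streak — matches Biotite (white streak).
Hardness alone is enough to reject Biotite.

Inconsistent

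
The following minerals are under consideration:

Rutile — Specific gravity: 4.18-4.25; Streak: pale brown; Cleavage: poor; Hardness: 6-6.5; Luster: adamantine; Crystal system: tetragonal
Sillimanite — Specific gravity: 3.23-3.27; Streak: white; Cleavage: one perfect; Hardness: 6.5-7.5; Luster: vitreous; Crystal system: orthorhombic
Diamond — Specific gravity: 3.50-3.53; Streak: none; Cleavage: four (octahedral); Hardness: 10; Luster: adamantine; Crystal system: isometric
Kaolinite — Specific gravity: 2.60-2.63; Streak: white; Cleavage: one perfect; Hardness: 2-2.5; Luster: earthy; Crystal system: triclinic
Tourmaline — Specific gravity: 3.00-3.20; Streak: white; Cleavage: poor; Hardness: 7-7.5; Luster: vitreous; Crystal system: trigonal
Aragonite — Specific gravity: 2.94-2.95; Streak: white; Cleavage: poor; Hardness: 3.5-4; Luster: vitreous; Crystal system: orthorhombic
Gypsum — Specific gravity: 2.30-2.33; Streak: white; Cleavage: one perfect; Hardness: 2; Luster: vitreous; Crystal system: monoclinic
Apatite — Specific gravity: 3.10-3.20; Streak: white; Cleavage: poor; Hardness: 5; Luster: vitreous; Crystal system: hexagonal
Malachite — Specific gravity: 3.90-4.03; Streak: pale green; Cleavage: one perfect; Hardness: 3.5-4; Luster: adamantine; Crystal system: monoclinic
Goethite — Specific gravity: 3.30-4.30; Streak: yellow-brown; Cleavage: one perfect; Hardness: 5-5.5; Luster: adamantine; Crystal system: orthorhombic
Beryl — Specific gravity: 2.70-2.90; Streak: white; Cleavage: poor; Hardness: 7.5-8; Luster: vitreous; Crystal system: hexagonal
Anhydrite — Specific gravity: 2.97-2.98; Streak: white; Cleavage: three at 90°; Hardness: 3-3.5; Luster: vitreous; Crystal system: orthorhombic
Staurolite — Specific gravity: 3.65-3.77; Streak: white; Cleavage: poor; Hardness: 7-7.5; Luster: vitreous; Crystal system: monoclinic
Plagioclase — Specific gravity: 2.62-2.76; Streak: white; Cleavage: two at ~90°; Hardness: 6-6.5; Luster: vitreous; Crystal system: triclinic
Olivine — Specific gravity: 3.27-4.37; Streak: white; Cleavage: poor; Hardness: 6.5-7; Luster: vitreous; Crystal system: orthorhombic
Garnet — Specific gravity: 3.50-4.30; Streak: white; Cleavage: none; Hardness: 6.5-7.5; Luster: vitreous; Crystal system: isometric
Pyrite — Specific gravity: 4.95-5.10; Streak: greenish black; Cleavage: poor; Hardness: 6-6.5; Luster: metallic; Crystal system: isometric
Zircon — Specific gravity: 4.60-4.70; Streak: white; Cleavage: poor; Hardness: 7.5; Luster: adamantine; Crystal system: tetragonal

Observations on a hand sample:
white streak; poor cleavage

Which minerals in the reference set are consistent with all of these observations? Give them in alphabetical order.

White streak is inconsistent with Rutile, Diamond, Malachite, Goethite, Pyrite.
Poor cleavage eliminates Sillimanite, Kaolinite, Gypsum, Anhydrite, Plagioclase, Garnet.
Consistent with every observation: Apatite, Aragonite, Beryl, Olivine, Staurolite, Tourmaline, Zircon.

Apatite, Aragonite, Beryl, Olivine, Staurolite, Tourmaline, Zircon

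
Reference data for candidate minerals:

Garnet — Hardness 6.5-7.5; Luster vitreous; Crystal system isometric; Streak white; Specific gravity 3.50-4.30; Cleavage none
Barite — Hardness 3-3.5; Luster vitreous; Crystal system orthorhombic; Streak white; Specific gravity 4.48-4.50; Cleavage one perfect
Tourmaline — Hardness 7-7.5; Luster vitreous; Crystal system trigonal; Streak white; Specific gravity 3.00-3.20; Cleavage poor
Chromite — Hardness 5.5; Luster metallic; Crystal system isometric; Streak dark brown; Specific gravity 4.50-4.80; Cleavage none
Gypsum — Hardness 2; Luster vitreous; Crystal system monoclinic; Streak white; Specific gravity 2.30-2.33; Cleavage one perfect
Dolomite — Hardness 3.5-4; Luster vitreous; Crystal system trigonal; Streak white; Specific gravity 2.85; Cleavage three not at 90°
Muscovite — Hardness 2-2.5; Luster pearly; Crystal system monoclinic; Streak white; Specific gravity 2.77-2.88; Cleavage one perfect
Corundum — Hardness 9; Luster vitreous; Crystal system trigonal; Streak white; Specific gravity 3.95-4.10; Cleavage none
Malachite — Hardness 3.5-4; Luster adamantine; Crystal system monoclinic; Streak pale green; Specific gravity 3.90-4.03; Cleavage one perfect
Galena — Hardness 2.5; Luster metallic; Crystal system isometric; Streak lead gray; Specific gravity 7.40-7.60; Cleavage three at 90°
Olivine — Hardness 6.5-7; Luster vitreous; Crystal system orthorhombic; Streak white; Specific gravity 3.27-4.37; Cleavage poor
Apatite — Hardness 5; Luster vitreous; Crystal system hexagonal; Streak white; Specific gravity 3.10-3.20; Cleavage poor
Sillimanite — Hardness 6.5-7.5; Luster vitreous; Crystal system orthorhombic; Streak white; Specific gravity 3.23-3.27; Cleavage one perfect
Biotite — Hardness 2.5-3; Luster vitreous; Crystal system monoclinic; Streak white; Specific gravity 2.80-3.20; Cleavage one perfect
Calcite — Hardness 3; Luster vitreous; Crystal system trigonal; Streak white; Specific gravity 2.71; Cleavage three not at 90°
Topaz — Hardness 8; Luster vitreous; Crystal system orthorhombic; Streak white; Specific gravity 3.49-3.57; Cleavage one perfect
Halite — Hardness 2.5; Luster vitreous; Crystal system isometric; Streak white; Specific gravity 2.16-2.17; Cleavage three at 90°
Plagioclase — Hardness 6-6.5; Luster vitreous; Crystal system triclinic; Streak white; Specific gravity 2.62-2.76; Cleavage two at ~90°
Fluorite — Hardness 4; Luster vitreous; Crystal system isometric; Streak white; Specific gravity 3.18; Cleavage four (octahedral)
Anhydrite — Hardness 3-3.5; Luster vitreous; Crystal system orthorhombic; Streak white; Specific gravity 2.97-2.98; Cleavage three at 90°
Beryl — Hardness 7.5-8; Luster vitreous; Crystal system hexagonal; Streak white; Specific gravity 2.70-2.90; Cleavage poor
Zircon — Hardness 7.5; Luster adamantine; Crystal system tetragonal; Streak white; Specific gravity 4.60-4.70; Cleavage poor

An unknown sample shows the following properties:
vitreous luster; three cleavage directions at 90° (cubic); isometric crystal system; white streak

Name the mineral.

Halite

Vitreous luster excludes Chromite, Muscovite, Malachite, Galena, Zircon.
Three cleavage directions at 90° (cubic): only Halite, Anhydrite remain.
Isometric crystal system rules out Anhydrite.
White streak: every remaining candidate is consistent.
Only Halite satisfies all observations.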